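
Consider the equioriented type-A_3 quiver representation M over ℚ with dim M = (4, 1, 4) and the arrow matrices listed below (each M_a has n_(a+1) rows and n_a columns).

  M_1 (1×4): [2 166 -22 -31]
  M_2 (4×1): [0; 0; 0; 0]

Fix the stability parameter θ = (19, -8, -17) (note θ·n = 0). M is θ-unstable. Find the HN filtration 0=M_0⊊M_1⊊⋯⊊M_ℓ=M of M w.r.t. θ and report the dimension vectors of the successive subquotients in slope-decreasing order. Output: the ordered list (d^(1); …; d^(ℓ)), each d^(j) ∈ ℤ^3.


Interval decomposition of M: I[1,1]^3, I[1,2], I[3,3]^4.
HN type (ℓ=3): μ^(1)=19; μ^(2)=11/2; μ^(3)=-17

((3, 0, 0); (1, 1, 0); (0, 0, 4))


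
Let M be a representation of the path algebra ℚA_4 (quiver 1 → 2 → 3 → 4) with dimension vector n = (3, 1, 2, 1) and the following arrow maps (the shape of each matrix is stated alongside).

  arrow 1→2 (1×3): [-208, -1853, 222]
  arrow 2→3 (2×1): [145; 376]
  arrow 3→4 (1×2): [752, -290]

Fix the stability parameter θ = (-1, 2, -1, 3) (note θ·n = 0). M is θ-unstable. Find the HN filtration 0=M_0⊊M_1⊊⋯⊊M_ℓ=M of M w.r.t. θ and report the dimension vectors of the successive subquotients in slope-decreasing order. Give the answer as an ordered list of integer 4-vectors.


Barcode: M ≅ I[1,1]^2, I[1,3], I[3,4]. HN layers by μ_θ (3 steps, strictly decreasing):
  μ^(1)=3; μ^(2)=1/2; μ^(3)=-1

((0, 0, 0, 1); (0, 1, 1, 0); (3, 0, 1, 0))


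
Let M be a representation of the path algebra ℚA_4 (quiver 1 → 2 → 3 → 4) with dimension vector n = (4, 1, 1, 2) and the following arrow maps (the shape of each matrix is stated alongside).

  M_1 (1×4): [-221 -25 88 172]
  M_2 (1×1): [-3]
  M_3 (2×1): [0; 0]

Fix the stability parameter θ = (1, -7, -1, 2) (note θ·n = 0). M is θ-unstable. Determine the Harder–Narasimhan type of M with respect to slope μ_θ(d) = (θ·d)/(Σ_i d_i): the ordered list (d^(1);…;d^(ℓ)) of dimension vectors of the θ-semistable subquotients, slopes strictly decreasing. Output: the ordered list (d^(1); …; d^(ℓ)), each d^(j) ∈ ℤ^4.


Interval decomposition of M: I[1,1]^3, I[1,3], I[4,4]^2.
HN type (ℓ=4): μ^(1)=2; μ^(2)=1; μ^(3)=-1; μ^(4)=-3

((0, 0, 0, 2); (3, 0, 0, 0); (0, 0, 1, 0); (1, 1, 0, 0))


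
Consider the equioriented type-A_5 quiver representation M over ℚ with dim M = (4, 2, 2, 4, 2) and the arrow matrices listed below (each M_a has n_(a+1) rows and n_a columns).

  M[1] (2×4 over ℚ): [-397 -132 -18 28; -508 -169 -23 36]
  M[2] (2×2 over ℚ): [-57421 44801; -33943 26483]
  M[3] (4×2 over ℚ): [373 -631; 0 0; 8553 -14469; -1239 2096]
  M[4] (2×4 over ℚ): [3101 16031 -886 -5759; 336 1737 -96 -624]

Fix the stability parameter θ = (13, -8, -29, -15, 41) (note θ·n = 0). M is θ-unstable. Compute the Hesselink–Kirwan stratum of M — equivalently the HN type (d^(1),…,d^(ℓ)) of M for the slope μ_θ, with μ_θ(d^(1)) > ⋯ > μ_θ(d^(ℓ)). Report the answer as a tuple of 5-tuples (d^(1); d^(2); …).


Barcode: M ≅ I[1,1]^2, I[1,2], I[1,5], I[3,4], I[4,4], I[4,5]. HN layers by μ_θ (6 steps, strictly decreasing):
  μ^(1)=41; μ^(2)=13; μ^(3)=5/2; μ^(4)=-39/4; μ^(5)=-15; μ^(6)=-29

((0, 0, 0, 0, 2); (2, 0, 0, 0, 0); (1, 1, 0, 0, 0); (1, 1, 1, 1, 0); (0, 0, 0, 3, 0); (0, 0, 1, 0, 0))


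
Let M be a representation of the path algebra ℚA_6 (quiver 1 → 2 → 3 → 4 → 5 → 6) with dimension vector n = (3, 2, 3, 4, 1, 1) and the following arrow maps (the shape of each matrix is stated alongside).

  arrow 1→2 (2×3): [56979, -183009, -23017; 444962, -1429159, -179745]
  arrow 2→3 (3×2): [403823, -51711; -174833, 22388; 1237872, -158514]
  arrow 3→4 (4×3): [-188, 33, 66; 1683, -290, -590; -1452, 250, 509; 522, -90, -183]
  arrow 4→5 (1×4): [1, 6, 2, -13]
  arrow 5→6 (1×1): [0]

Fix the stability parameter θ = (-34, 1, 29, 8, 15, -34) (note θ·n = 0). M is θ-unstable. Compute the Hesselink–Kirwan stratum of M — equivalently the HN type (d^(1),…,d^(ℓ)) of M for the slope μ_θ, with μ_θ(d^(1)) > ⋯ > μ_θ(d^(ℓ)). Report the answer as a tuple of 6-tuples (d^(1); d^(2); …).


Via rank(M_{q-1}∘⋯∘M_p): M ≅ I[1,1], I[1,4], I[1,5], I[3,4], I[4,4], I[6,6].
μ_θ-semistable layers: μ^(1)=37/2; μ^(2)=52/3; μ^(3)=8; μ^(4)=1; μ^(5)=-34

((0, 0, 2, 2, 0, 0); (0, 0, 1, 1, 1, 0); (0, 0, 0, 1, 0, 0); (0, 2, 0, 0, 0, 0); (3, 0, 0, 0, 0, 1))


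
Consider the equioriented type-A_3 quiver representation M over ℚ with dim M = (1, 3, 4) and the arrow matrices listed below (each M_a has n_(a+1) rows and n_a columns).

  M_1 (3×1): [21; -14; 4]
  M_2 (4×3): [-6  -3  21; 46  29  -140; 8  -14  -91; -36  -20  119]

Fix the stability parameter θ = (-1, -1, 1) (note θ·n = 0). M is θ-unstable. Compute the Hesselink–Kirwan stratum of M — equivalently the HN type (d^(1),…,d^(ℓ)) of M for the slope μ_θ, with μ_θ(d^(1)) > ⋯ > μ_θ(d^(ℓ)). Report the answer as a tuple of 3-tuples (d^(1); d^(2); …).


Interval decomposition of M: I[1,2], I[2,3]^2, I[3,3]^2.
HN type (ℓ=2): μ^(1)=1; μ^(2)=-1

((0, 0, 4); (1, 3, 0))


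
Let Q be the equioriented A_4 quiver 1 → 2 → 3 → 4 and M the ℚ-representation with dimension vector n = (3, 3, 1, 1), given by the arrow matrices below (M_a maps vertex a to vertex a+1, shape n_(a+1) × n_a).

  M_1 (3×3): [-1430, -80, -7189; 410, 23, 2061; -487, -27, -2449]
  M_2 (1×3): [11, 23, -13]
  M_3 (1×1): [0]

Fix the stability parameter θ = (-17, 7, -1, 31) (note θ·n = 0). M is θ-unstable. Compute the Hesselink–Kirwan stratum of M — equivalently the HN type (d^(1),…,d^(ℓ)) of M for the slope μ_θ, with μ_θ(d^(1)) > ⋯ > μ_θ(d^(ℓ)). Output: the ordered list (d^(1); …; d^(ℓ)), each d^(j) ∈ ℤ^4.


Via rank(M_{q-1}∘⋯∘M_p): M ≅ I[1,2]^2, I[1,3], I[4,4].
μ_θ-semistable layers: μ^(1)=31; μ^(2)=7; μ^(3)=3; μ^(4)=-17

((0, 0, 0, 1); (0, 2, 0, 0); (0, 1, 1, 0); (3, 0, 0, 0))


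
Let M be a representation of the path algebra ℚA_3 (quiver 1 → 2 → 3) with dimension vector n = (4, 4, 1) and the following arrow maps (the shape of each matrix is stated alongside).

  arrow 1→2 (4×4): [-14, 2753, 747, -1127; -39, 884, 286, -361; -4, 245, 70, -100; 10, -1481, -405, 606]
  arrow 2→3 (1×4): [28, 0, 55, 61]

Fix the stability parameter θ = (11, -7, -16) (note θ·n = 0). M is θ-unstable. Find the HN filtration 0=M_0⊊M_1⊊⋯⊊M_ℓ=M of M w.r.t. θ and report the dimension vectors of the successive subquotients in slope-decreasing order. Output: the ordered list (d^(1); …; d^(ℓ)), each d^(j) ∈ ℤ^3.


Barcode: M ≅ I[1,2]^3, I[1,3]. HN layers by μ_θ (2 steps, strictly decreasing):
  μ^(1)=2; μ^(2)=-4

((3, 3, 0); (1, 1, 1))


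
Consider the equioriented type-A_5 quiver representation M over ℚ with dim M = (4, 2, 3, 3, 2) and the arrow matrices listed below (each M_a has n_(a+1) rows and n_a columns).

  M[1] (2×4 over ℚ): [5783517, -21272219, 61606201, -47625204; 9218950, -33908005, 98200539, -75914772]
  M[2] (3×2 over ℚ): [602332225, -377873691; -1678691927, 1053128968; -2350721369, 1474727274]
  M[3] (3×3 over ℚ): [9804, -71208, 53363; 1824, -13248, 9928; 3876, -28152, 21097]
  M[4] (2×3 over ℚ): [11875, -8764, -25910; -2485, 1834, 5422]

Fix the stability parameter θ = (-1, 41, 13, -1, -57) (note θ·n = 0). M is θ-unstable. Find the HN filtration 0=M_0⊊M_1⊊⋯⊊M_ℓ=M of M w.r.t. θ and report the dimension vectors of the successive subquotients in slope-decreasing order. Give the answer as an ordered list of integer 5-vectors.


Via rank(M_{q-1}∘⋯∘M_p): M ≅ I[1,1]^2, I[1,3], I[1,5], I[3,3], I[4,4], I[4,5].
μ_θ-semistable layers: μ^(1)=27; μ^(2)=13; μ^(3)=-1; μ^(4)=-29

((0, 1, 1, 0, 0); (0, 0, 1, 0, 0); (4, 1, 1, 2, 1); (0, 0, 0, 1, 1))


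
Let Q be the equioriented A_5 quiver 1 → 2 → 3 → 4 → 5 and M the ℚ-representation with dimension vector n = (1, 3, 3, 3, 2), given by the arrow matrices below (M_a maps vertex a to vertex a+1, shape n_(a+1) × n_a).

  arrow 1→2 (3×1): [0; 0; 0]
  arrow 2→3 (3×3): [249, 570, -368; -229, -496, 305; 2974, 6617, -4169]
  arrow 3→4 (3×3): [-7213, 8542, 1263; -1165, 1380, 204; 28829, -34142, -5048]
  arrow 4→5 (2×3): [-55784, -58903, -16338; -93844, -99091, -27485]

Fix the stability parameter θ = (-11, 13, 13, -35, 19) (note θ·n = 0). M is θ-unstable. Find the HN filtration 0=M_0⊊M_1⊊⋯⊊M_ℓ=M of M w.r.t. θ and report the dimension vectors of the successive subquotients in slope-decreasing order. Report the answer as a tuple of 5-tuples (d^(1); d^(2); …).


Via rank(M_{q-1}∘⋯∘M_p): M ≅ I[1,1], I[2,4], I[2,5]^2.
μ_θ-semistable layers: μ^(1)=19; μ^(2)=-3; μ^(3)=-11

((0, 0, 0, 0, 2); (0, 3, 3, 3, 0); (1, 0, 0, 0, 0))


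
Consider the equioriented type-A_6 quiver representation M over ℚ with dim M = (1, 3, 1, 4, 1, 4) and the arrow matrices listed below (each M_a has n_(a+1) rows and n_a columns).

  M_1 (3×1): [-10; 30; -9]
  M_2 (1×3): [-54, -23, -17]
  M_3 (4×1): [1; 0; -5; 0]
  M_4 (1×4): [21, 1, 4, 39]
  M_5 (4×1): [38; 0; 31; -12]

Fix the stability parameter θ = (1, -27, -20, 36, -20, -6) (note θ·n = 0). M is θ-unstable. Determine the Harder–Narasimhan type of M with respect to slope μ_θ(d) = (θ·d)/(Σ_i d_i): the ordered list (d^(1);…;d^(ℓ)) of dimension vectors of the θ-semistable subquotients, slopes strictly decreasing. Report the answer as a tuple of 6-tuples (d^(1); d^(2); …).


Barcode: M ≅ I[1,6], I[2,2]^2, I[4,4]^3, I[6,6]^3. HN layers by μ_θ (5 steps, strictly decreasing):
  μ^(1)=36; μ^(2)=10/3; μ^(3)=-6; μ^(4)=-46/3; μ^(5)=-27

((0, 0, 0, 3, 0, 0); (0, 0, 0, 1, 1, 1); (0, 0, 0, 0, 0, 3); (1, 1, 1, 0, 0, 0); (0, 2, 0, 0, 0, 0))


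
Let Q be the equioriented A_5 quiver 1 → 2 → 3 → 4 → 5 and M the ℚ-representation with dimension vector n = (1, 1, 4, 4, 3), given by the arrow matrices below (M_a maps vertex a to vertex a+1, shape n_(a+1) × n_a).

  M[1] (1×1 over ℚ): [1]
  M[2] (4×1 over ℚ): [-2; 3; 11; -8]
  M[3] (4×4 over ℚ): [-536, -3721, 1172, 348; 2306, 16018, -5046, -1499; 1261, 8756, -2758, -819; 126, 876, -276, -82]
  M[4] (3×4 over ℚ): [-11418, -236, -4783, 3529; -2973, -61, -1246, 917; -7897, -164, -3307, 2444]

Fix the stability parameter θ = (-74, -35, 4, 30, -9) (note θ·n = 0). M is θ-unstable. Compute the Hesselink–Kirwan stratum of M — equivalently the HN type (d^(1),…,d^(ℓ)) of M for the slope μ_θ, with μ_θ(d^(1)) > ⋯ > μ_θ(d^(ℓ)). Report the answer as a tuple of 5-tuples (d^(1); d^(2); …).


Via rank(M_{q-1}∘⋯∘M_p): M ≅ I[1,5], I[3,3], I[3,5]^2, I[4,4].
μ_θ-semistable layers: μ^(1)=30; μ^(2)=21/2; μ^(3)=4; μ^(4)=-35; μ^(5)=-74

((0, 0, 0, 1, 0); (0, 0, 0, 3, 3); (0, 0, 4, 0, 0); (0, 1, 0, 0, 0); (1, 0, 0, 0, 0))


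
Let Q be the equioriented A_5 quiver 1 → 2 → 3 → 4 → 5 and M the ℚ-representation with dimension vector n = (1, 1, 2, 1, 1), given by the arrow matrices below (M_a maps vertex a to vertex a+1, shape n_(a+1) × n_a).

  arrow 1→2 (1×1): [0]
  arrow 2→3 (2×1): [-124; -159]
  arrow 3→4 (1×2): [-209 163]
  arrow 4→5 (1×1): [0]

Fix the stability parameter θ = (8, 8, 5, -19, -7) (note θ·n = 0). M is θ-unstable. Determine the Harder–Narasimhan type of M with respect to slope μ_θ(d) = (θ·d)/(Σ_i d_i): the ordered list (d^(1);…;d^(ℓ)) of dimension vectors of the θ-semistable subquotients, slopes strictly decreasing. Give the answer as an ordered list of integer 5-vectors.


Via rank(M_{q-1}∘⋯∘M_p): M ≅ I[1,1], I[2,4], I[3,3], I[5,5].
μ_θ-semistable layers: μ^(1)=8; μ^(2)=5; μ^(3)=-2; μ^(4)=-7

((1, 0, 0, 0, 0); (0, 0, 1, 0, 0); (0, 1, 1, 1, 0); (0, 0, 0, 0, 1))


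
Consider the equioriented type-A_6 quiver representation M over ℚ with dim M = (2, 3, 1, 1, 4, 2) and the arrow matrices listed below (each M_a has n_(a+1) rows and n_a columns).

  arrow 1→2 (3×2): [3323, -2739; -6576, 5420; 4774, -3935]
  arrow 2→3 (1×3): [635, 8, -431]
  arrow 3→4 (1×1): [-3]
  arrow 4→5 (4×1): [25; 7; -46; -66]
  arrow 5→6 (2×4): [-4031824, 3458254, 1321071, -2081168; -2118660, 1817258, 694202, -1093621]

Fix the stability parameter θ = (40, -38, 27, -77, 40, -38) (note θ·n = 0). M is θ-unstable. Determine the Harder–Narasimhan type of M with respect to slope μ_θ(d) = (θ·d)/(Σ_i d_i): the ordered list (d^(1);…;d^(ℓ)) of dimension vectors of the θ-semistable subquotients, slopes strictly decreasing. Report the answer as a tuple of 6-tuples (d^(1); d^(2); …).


Via rank(M_{q-1}∘⋯∘M_p): M ≅ I[1,2], I[1,5], I[2,2], I[5,5], I[5,6]^2.
μ_θ-semistable layers: μ^(1)=40; μ^(2)=1; μ^(3)=-12; μ^(4)=-38

((0, 0, 0, 0, 2, 0); (1, 1, 0, 0, 2, 2); (1, 1, 1, 1, 0, 0); (0, 1, 0, 0, 0, 0))


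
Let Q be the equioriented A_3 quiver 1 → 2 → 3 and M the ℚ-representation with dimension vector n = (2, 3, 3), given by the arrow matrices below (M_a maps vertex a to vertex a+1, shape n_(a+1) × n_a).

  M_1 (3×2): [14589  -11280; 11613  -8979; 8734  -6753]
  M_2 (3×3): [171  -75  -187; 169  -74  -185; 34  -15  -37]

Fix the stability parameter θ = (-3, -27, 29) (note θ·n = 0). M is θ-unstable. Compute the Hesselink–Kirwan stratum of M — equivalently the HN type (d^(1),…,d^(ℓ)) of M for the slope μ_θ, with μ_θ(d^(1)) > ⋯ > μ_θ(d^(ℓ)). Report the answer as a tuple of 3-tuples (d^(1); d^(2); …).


Via rank(M_{q-1}∘⋯∘M_p): M ≅ I[1,3]^2, I[2,3].
μ_θ-semistable layers: μ^(1)=29; μ^(2)=-15; μ^(3)=-27

((0, 0, 3); (2, 2, 0); (0, 1, 0))


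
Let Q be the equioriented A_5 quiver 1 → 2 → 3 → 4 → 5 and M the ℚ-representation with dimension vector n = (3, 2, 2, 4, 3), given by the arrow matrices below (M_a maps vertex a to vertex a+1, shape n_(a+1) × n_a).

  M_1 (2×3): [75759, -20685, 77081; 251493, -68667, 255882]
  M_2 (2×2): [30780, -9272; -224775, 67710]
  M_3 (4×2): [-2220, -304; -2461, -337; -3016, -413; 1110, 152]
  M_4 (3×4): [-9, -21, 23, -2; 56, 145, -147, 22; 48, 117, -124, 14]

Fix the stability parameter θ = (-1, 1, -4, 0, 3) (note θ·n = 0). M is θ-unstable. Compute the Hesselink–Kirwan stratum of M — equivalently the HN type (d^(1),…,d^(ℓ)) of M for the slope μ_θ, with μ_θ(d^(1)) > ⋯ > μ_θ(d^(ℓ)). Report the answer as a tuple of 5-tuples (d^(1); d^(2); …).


Interval decomposition of M: I[1,1], I[1,2], I[1,5], I[3,5], I[4,4], I[4,5].
HN type (ℓ=6): μ^(1)=3; μ^(2)=1; μ^(3)=0; μ^(4)=-1; μ^(5)=-4/3; μ^(6)=-4

((0, 0, 0, 0, 3); (0, 1, 0, 0, 0); (0, 0, 0, 4, 0); (2, 0, 0, 0, 0); (1, 1, 1, 0, 0); (0, 0, 1, 0, 0))


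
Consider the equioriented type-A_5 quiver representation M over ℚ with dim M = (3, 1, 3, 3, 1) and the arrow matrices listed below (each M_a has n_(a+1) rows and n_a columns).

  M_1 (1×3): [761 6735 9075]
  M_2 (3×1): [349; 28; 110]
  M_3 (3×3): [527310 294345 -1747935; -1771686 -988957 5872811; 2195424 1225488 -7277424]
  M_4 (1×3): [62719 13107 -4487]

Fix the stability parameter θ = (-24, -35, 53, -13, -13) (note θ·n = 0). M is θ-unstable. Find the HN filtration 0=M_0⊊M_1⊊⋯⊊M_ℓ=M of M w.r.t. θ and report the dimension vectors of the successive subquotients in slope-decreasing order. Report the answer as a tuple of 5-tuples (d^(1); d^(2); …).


Interval decomposition of M: I[1,1]^2, I[1,3], I[3,3], I[3,4], I[4,4], I[4,5].
HN type (ℓ=5): μ^(1)=53; μ^(2)=20; μ^(3)=-13; μ^(4)=-24; μ^(5)=-59/2

((0, 0, 2, 0, 0); (0, 0, 1, 1, 0); (0, 0, 0, 2, 1); (2, 0, 0, 0, 0); (1, 1, 0, 0, 0))


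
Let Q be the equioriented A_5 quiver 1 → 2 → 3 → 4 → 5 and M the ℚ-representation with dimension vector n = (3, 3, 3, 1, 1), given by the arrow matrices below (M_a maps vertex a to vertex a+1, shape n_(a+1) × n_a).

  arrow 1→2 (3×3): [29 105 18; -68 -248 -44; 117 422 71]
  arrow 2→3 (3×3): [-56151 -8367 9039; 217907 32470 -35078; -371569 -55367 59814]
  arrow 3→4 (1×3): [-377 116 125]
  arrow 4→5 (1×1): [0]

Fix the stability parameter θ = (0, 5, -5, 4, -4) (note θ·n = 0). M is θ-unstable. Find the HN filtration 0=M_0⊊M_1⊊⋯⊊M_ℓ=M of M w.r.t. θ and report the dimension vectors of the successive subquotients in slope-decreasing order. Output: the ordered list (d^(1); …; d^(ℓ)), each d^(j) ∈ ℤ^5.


Interval decomposition of M: I[1,1], I[1,3], I[1,4], I[2,3], I[5,5].
HN type (ℓ=3): μ^(1)=4; μ^(2)=0; μ^(3)=-4

((0, 0, 0, 1, 0); (3, 3, 3, 0, 0); (0, 0, 0, 0, 1))


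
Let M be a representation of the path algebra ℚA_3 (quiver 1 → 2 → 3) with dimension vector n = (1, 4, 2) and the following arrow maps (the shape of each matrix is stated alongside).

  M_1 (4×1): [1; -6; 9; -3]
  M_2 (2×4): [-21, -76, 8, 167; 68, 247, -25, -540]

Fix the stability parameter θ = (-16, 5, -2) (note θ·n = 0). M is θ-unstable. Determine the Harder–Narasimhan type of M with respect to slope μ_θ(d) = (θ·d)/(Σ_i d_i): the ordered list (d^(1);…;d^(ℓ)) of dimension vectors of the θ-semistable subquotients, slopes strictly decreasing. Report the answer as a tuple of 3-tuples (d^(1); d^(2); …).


Via rank(M_{q-1}∘⋯∘M_p): M ≅ I[1,3], I[2,2]^2, I[2,3].
μ_θ-semistable layers: μ^(1)=5; μ^(2)=3/2; μ^(3)=-16

((0, 2, 0); (0, 2, 2); (1, 0, 0))


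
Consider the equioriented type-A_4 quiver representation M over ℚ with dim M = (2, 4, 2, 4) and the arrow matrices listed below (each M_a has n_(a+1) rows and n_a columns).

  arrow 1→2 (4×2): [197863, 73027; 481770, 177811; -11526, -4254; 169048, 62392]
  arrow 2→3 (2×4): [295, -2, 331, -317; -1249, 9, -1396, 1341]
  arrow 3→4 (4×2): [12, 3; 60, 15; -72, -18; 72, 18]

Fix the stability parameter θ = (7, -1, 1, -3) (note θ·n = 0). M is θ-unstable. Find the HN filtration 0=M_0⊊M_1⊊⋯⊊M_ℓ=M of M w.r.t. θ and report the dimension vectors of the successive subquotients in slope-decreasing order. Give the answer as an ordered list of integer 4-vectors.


Via rank(M_{q-1}∘⋯∘M_p): M ≅ I[1,3], I[1,4], I[2,2]^2, I[4,4]^3.
μ_θ-semistable layers: μ^(1)=7/3; μ^(2)=1; μ^(3)=-1; μ^(4)=-3

((1, 1, 1, 0); (1, 1, 1, 1); (0, 2, 0, 0); (0, 0, 0, 3))


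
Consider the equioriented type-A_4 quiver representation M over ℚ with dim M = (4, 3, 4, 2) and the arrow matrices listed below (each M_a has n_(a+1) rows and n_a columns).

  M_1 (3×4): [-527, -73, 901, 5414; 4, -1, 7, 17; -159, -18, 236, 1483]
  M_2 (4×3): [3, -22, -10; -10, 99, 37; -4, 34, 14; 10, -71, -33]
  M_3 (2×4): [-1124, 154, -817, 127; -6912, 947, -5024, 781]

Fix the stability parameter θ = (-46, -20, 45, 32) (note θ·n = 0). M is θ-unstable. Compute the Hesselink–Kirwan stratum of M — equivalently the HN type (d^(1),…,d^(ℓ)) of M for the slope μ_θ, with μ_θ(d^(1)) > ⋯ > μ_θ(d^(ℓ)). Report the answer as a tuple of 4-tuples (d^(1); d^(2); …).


Via rank(M_{q-1}∘⋯∘M_p): M ≅ I[1,1]^2, I[1,3], I[1,4], I[2,2], I[3,3], I[3,4].
μ_θ-semistable layers: μ^(1)=45; μ^(2)=77/2; μ^(3)=-20; μ^(4)=-46

((0, 0, 2, 0); (0, 0, 2, 2); (0, 3, 0, 0); (4, 0, 0, 0))


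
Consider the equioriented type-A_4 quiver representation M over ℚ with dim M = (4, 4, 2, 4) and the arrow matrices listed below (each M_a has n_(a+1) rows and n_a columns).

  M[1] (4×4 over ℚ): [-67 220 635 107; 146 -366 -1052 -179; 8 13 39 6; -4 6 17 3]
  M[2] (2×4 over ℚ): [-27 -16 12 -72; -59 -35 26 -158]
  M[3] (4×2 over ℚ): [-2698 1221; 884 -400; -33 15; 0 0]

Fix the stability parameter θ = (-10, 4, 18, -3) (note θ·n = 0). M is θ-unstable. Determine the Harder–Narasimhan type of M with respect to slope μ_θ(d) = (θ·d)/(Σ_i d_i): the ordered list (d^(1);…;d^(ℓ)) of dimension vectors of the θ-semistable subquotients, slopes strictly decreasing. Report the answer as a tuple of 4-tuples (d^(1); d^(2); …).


Via rank(M_{q-1}∘⋯∘M_p): M ≅ I[1,2]^2, I[1,4]^2, I[4,4]^2.
μ_θ-semistable layers: μ^(1)=15/2; μ^(2)=4; μ^(3)=-3; μ^(4)=-10

((0, 0, 2, 2); (0, 4, 0, 0); (0, 0, 0, 2); (4, 0, 0, 0))


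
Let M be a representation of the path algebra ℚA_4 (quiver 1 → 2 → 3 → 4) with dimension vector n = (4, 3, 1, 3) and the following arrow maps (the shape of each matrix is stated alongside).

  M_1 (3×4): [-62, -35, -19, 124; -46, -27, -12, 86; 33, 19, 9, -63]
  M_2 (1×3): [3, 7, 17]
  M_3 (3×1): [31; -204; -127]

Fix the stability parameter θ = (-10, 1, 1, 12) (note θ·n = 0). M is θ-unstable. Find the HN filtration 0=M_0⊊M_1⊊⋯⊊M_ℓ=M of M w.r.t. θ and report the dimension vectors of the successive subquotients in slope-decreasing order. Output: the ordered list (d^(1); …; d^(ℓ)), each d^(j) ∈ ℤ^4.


Via rank(M_{q-1}∘⋯∘M_p): M ≅ I[1,1], I[1,2]^2, I[1,4], I[4,4]^2.
μ_θ-semistable layers: μ^(1)=12; μ^(2)=1; μ^(3)=-10

((0, 0, 0, 3); (0, 3, 1, 0); (4, 0, 0, 0))


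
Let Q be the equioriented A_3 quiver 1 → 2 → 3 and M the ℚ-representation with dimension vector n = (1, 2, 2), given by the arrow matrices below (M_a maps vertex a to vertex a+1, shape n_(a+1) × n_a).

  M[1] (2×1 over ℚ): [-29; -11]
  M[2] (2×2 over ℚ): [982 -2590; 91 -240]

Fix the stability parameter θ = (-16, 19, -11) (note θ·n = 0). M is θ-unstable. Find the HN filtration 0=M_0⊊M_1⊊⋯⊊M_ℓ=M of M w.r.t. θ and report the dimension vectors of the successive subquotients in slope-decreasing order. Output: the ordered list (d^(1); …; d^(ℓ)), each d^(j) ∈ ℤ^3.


Via rank(M_{q-1}∘⋯∘M_p): M ≅ I[1,3], I[2,3].
μ_θ-semistable layers: μ^(1)=4; μ^(2)=-16

((0, 2, 2); (1, 0, 0))


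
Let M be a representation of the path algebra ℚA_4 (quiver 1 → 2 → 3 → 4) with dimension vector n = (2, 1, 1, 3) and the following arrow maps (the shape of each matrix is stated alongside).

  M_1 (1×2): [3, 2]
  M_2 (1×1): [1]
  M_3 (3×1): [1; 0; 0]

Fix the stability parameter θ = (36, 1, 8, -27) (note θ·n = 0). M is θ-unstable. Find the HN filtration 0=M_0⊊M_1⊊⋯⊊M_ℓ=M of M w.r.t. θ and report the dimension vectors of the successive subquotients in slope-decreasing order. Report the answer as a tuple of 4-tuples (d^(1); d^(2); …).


Interval decomposition of M: I[1,1], I[1,4], I[4,4]^2.
HN type (ℓ=3): μ^(1)=36; μ^(2)=9/2; μ^(3)=-27

((1, 0, 0, 0); (1, 1, 1, 1); (0, 0, 0, 2))


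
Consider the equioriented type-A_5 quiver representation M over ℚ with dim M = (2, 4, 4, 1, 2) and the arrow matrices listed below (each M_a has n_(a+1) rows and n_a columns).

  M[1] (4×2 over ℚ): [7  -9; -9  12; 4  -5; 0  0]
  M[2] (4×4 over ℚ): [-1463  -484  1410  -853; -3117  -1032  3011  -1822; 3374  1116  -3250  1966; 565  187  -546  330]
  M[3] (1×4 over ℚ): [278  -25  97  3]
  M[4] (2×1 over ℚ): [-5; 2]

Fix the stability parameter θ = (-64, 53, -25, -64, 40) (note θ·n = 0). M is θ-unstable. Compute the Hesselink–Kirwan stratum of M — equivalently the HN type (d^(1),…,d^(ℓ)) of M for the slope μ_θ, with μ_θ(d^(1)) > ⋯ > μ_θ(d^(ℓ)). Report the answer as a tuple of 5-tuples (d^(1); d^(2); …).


Barcode: M ≅ I[1,3], I[1,5], I[2,3]^2, I[5,5]. HN layers by μ_θ (4 steps, strictly decreasing):
  μ^(1)=40; μ^(2)=14; μ^(3)=-12; μ^(4)=-64

((0, 0, 0, 0, 2); (0, 3, 3, 0, 0); (0, 1, 1, 1, 0); (2, 0, 0, 0, 0))


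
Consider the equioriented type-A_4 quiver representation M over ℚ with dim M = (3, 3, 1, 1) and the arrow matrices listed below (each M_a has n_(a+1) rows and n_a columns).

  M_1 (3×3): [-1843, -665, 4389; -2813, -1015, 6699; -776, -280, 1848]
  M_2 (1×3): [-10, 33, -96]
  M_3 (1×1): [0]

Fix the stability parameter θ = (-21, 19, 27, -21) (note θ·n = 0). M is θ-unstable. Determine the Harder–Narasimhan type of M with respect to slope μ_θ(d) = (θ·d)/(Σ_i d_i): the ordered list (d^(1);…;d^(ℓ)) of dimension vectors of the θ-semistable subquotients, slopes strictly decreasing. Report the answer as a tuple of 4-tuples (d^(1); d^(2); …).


Barcode: M ≅ I[1,1]^2, I[1,3], I[2,2]^2, I[4,4]. HN layers by μ_θ (3 steps, strictly decreasing):
  μ^(1)=27; μ^(2)=19; μ^(3)=-21

((0, 0, 1, 0); (0, 3, 0, 0); (3, 0, 0, 1))


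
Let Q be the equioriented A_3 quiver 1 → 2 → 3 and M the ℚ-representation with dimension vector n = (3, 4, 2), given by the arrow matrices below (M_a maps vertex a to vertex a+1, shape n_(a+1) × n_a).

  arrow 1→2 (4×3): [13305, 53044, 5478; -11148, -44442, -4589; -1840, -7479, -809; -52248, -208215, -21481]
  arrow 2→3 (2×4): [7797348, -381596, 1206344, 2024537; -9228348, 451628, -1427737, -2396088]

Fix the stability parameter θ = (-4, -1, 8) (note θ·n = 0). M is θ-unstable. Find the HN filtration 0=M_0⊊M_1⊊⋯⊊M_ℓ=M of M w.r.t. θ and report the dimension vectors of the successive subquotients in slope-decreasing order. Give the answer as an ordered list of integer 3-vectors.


Via rank(M_{q-1}∘⋯∘M_p): M ≅ I[1,2]^2, I[1,3], I[2,3].
μ_θ-semistable layers: μ^(1)=8; μ^(2)=-1; μ^(3)=-4

((0, 0, 2); (0, 4, 0); (3, 0, 0))


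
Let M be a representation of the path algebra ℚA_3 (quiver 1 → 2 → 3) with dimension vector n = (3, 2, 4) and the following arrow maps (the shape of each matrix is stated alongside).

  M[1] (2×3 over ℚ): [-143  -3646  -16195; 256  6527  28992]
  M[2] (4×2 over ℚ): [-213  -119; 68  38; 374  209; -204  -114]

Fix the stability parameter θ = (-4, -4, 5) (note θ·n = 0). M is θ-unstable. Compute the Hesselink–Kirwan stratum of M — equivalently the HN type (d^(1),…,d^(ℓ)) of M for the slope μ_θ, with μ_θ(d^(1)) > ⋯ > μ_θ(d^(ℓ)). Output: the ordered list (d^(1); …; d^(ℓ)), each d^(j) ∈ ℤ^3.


Barcode: M ≅ I[1,1], I[1,3]^2, I[3,3]^2. HN layers by μ_θ (2 steps, strictly decreasing):
  μ^(1)=5; μ^(2)=-4

((0, 0, 4); (3, 2, 0))


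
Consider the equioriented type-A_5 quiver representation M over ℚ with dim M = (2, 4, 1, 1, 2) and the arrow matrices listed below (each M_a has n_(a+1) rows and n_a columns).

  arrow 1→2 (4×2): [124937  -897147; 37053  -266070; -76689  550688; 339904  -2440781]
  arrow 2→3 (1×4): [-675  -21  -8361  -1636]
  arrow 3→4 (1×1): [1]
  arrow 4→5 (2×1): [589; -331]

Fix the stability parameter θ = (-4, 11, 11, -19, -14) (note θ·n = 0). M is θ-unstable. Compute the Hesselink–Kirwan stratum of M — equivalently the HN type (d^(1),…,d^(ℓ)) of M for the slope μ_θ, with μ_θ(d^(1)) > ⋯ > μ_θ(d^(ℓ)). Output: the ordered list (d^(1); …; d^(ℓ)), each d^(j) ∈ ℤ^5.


Interval decomposition of M: I[1,2], I[1,5], I[2,2]^2, I[5,5].
HN type (ℓ=4): μ^(1)=11; μ^(2)=-11/4; μ^(3)=-4; μ^(4)=-14

((0, 3, 0, 0, 0); (0, 1, 1, 1, 1); (2, 0, 0, 0, 0); (0, 0, 0, 0, 1))


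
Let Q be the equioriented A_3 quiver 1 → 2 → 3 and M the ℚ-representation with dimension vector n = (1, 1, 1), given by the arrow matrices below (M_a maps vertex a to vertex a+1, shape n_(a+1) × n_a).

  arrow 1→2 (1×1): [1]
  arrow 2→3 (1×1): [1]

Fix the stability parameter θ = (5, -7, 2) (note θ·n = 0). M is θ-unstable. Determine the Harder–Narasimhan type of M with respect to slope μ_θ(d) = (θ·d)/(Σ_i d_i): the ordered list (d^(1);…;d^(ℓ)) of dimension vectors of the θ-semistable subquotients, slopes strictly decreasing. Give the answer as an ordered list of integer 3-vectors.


Interval decomposition of M: I[1,3].
HN type (ℓ=2): μ^(1)=2; μ^(2)=-1

((0, 0, 1); (1, 1, 0))


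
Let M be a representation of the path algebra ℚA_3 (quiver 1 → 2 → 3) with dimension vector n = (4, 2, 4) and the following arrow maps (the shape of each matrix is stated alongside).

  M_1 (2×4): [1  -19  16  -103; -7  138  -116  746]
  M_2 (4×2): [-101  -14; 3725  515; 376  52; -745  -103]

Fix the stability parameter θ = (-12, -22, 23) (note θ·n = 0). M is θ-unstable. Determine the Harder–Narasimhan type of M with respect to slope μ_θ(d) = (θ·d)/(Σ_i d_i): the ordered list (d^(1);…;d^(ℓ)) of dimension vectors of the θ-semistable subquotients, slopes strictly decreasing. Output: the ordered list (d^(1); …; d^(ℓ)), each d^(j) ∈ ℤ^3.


Barcode: M ≅ I[1,1]^2, I[1,3]^2, I[3,3]^2. HN layers by μ_θ (3 steps, strictly decreasing):
  μ^(1)=23; μ^(2)=-12; μ^(3)=-17

((0, 0, 4); (2, 0, 0); (2, 2, 0))


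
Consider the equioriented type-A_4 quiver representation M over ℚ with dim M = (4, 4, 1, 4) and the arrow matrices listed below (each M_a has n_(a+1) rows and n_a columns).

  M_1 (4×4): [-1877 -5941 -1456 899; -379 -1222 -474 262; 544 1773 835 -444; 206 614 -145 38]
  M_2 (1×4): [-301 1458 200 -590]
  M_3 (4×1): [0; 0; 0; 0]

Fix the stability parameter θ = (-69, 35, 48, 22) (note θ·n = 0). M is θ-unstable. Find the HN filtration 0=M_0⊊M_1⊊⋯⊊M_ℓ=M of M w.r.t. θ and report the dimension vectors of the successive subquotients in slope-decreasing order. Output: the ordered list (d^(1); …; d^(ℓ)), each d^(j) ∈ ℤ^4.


Via rank(M_{q-1}∘⋯∘M_p): M ≅ I[1,2]^3, I[1,3], I[4,4]^4.
μ_θ-semistable layers: μ^(1)=48; μ^(2)=35; μ^(3)=22; μ^(4)=-69

((0, 0, 1, 0); (0, 4, 0, 0); (0, 0, 0, 4); (4, 0, 0, 0))


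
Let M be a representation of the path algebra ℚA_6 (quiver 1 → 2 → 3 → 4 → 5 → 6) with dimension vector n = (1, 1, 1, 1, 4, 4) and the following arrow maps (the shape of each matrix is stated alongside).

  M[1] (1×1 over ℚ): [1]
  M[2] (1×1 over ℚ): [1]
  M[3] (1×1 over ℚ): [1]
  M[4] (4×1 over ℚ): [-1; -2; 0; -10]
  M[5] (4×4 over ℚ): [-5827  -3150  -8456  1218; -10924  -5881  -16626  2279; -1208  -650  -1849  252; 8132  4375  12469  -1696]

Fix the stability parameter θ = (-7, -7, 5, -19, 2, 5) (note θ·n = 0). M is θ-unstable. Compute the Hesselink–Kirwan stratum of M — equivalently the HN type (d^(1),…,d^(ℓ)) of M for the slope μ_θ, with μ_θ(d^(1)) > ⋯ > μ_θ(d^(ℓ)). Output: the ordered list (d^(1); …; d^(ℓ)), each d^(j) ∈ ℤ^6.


Via rank(M_{q-1}∘⋯∘M_p): M ≅ I[1,6], I[5,6]^3.
μ_θ-semistable layers: μ^(1)=5; μ^(2)=2; μ^(3)=-7

((0, 0, 0, 0, 0, 4); (0, 0, 0, 0, 4, 0); (1, 1, 1, 1, 0, 0))


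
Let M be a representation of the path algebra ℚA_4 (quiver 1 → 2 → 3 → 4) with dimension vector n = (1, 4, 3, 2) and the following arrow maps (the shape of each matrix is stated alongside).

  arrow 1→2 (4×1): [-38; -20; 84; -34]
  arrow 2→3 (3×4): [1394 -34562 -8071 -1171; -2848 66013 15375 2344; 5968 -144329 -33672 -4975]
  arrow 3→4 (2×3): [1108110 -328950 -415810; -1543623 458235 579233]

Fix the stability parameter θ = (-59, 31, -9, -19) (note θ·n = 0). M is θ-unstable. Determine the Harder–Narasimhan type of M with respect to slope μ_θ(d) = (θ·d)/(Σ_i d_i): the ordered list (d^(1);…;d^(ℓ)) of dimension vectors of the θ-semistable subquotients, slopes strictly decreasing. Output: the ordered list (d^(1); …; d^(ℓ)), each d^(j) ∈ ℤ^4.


Interval decomposition of M: I[1,3], I[2,2], I[2,3], I[2,4], I[4,4].
HN type (ℓ=5): μ^(1)=31; μ^(2)=11; μ^(3)=1; μ^(4)=-19; μ^(5)=-59

((0, 1, 0, 0); (0, 2, 2, 0); (0, 1, 1, 1); (0, 0, 0, 1); (1, 0, 0, 0))


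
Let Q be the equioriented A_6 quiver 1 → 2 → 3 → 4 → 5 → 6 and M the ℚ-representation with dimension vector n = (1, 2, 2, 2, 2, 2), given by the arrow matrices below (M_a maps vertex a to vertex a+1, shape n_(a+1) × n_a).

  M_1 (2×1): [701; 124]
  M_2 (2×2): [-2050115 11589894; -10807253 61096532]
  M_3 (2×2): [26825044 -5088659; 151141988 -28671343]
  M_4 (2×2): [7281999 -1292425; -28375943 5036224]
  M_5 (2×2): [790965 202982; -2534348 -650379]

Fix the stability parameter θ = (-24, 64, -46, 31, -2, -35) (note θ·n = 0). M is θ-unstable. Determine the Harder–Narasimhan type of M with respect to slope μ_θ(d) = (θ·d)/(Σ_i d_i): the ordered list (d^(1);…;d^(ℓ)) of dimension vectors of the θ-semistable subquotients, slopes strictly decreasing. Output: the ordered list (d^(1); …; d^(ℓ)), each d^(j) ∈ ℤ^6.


Interval decomposition of M: I[1,6], I[2,3], I[4,6].
HN type (ℓ=4): μ^(1)=9; μ^(2)=12/5; μ^(3)=-2; μ^(4)=-24

((0, 1, 1, 0, 0, 0); (0, 1, 1, 1, 1, 1); (0, 0, 0, 1, 1, 1); (1, 0, 0, 0, 0, 0))


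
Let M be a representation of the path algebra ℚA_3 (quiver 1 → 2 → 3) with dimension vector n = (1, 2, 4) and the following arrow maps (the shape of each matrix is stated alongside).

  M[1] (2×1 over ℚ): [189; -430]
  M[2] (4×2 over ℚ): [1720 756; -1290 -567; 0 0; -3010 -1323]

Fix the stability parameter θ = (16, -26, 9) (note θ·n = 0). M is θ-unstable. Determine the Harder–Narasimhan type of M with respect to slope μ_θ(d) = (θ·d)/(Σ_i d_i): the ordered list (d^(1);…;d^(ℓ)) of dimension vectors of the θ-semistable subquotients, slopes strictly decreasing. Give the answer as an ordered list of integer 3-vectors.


Interval decomposition of M: I[1,2], I[2,3], I[3,3]^3.
HN type (ℓ=3): μ^(1)=9; μ^(2)=-5; μ^(3)=-26

((0, 0, 4); (1, 1, 0); (0, 1, 0))


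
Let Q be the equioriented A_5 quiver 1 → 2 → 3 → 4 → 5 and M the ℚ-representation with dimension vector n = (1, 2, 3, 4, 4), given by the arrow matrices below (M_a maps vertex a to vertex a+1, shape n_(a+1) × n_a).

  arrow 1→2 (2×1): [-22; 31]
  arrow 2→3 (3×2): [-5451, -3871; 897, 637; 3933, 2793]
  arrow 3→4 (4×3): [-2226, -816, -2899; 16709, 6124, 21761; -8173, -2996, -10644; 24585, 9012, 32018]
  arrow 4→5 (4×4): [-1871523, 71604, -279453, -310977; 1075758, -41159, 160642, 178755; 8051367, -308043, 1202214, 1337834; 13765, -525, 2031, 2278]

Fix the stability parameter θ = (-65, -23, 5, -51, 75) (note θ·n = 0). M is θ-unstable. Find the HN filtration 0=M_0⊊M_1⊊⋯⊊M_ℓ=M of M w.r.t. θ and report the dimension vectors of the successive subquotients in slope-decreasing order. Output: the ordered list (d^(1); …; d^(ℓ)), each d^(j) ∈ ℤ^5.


Via rank(M_{q-1}∘⋯∘M_p): M ≅ I[1,5], I[2,2], I[3,3], I[3,5], I[4,5]^2.
μ_θ-semistable layers: μ^(1)=75; μ^(2)=5; μ^(3)=-23; μ^(4)=-51; μ^(5)=-65

((0, 0, 0, 0, 4); (0, 0, 1, 0, 0); (0, 2, 2, 2, 0); (0, 0, 0, 2, 0); (1, 0, 0, 0, 0))


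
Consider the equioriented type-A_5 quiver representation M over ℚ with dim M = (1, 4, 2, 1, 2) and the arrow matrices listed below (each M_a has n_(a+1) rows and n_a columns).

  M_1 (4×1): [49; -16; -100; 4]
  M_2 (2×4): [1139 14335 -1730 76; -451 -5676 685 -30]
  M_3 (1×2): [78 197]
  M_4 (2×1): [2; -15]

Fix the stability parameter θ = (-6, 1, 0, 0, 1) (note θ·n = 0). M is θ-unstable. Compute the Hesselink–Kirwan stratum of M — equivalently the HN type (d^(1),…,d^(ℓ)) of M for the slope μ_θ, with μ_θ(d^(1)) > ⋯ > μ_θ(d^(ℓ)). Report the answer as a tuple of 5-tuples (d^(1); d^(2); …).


Via rank(M_{q-1}∘⋯∘M_p): M ≅ I[1,5], I[2,2]^2, I[2,3], I[5,5].
μ_θ-semistable layers: μ^(1)=1; μ^(2)=1/2; μ^(3)=1/3; μ^(4)=-6

((0, 2, 0, 0, 2); (0, 1, 1, 0, 0); (0, 1, 1, 1, 0); (1, 0, 0, 0, 0))


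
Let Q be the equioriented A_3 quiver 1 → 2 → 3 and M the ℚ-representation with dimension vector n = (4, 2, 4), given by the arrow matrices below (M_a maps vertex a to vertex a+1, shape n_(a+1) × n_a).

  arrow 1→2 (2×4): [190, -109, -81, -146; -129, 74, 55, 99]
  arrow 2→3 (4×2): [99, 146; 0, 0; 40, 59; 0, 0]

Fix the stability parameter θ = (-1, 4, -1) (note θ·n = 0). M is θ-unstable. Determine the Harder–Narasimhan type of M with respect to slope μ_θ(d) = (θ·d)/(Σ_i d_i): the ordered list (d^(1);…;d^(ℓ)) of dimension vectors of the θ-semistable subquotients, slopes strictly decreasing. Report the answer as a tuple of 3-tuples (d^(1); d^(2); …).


Via rank(M_{q-1}∘⋯∘M_p): M ≅ I[1,1]^2, I[1,3]^2, I[3,3]^2.
μ_θ-semistable layers: μ^(1)=3/2; μ^(2)=-1

((0, 2, 2); (4, 0, 2))


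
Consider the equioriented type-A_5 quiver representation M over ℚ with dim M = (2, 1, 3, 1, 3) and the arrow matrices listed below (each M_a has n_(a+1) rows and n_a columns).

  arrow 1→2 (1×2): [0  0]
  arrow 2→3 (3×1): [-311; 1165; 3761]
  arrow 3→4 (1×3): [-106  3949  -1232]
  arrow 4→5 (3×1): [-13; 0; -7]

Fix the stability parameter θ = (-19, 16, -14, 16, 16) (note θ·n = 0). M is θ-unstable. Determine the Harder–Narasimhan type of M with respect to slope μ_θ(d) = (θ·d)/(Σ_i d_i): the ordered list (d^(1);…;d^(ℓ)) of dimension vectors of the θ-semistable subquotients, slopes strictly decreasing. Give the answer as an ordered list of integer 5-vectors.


Barcode: M ≅ I[1,1]^2, I[2,5], I[3,3]^2, I[5,5]^2. HN layers by μ_θ (4 steps, strictly decreasing):
  μ^(1)=16; μ^(2)=1; μ^(3)=-14; μ^(4)=-19

((0, 0, 0, 1, 3); (0, 1, 1, 0, 0); (0, 0, 2, 0, 0); (2, 0, 0, 0, 0))


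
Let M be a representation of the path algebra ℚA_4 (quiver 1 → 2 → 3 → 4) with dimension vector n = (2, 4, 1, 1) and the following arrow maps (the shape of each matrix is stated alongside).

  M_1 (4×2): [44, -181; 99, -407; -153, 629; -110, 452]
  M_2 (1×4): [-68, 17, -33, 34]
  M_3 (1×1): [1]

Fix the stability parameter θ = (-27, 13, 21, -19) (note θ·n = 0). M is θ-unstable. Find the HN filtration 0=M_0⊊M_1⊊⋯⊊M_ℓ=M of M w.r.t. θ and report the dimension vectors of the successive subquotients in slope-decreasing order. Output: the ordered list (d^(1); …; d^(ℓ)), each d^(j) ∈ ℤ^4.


Via rank(M_{q-1}∘⋯∘M_p): M ≅ I[1,2]^2, I[2,2], I[2,4].
μ_θ-semistable layers: μ^(1)=13; μ^(2)=5; μ^(3)=-27

((0, 3, 0, 0); (0, 1, 1, 1); (2, 0, 0, 0))


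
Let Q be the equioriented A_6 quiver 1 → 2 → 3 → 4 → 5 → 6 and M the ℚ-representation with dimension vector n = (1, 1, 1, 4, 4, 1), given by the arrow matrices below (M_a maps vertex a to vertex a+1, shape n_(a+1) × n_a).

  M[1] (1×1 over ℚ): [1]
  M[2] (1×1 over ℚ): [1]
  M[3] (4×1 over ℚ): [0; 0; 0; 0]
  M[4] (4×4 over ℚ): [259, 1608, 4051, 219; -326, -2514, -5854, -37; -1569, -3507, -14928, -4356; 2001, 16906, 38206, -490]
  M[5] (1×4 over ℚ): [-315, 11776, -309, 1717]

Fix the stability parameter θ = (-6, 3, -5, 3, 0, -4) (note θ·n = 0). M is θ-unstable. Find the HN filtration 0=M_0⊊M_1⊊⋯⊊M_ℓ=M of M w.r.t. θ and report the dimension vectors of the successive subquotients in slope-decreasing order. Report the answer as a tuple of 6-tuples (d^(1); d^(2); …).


Interval decomposition of M: I[1,3], I[4,5]^3, I[4,6].
HN type (ℓ=4): μ^(1)=3/2; μ^(2)=-1/3; μ^(3)=-1; μ^(4)=-6

((0, 0, 0, 3, 3, 0); (0, 0, 0, 1, 1, 1); (0, 1, 1, 0, 0, 0); (1, 0, 0, 0, 0, 0))


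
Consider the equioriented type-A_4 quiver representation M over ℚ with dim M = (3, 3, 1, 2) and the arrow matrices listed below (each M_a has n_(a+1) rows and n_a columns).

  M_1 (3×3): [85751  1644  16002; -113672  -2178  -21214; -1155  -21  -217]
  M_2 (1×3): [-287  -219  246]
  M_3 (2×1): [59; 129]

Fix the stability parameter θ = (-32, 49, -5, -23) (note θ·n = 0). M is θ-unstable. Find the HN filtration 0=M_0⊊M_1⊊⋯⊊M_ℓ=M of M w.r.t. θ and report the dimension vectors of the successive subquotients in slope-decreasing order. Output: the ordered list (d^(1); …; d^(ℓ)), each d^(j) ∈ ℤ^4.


Via rank(M_{q-1}∘⋯∘M_p): M ≅ I[1,1], I[1,2], I[1,4], I[2,2], I[4,4].
μ_θ-semistable layers: μ^(1)=49; μ^(2)=7; μ^(3)=-23; μ^(4)=-32

((0, 2, 0, 0); (0, 1, 1, 1); (0, 0, 0, 1); (3, 0, 0, 0))


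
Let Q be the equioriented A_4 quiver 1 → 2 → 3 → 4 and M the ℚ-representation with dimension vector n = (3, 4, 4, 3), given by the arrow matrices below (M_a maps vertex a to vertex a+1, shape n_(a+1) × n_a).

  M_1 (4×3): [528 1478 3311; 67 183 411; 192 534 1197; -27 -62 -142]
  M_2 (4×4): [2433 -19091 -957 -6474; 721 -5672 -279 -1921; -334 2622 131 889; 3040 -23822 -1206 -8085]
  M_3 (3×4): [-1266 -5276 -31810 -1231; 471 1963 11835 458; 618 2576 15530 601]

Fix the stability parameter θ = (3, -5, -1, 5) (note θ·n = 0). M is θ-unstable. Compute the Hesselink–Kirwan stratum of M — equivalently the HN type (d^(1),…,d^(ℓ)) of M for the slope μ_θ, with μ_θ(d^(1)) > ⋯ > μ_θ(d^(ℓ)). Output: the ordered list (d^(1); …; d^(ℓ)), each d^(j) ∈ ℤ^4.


Interval decomposition of M: I[1,3], I[1,4]^2, I[2,3], I[4,4].
HN type (ℓ=3): μ^(1)=5; μ^(2)=-1; μ^(3)=-5

((0, 0, 0, 3); (3, 3, 4, 0); (0, 1, 0, 0))
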